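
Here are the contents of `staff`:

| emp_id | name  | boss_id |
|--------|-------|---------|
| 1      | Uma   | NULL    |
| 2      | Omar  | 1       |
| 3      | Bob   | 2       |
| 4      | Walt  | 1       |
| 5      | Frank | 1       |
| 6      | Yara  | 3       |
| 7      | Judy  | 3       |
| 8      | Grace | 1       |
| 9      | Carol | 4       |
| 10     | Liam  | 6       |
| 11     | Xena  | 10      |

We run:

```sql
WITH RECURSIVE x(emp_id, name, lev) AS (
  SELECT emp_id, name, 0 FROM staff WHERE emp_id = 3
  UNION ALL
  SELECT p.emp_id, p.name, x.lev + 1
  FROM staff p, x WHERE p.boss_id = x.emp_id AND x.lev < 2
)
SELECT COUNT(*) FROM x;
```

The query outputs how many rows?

4

Base: emp_id=3 (Bob) at lev 0.
Iteration 1: rows with boss_id in {3} -> Yara (id 6, lev 1), Judy (id 7, lev 1).
Iteration 2: rows with boss_id in {6,7} -> Liam (id 10, lev 2).
Iteration 3: lev < 2 fails for all current rows; recursion stops.
Total rows emitted: 4.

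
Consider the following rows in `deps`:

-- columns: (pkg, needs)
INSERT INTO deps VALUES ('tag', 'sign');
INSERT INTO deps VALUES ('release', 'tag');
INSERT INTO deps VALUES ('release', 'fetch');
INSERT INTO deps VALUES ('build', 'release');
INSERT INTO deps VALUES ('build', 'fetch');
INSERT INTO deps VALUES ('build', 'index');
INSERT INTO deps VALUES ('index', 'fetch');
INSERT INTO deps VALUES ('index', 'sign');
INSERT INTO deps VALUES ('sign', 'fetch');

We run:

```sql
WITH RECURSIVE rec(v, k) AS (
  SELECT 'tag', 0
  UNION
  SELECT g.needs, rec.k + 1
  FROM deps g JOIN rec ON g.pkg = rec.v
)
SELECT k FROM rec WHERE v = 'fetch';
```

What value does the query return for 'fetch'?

2

Base: (tag, k=0).
Iteration 1: edges from {tag} -> (sign, k=1).
Iteration 2: edges from {sign} -> (fetch, k=2).
Iteration 3: no outgoing edges from {fetch}; recursion stops.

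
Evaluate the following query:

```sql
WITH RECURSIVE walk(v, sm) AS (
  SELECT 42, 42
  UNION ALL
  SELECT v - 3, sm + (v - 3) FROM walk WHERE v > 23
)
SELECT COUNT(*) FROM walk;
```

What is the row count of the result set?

Base: v=42, sm=42.
Iteration 1: 42 > 23 holds -> v = 42 - 3 = 39, sm = 42 + 39 = 81.
Iteration 2: 39 > 23 holds -> v = 39 - 3 = 36, sm = 81 + 36 = 117.
Iteration 3: 36 > 23 holds -> v = 36 - 3 = 33, sm = 117 + 33 = 150.
Iteration 4: 33 > 23 holds -> v = 33 - 3 = 30, sm = 150 + 30 = 180.
Iteration 5: 30 > 23 holds -> v = 30 - 3 = 27, sm = 180 + 27 = 207.
Iteration 6: 27 > 23 holds -> v = 27 - 3 = 24, sm = 207 + 24 = 231.
Iteration 7: 24 > 23 holds -> v = 24 - 3 = 21, sm = 231 + 21 = 252.
Iteration 8: 21 > 23 fails; recursion stops.
Total rows emitted: 8.

8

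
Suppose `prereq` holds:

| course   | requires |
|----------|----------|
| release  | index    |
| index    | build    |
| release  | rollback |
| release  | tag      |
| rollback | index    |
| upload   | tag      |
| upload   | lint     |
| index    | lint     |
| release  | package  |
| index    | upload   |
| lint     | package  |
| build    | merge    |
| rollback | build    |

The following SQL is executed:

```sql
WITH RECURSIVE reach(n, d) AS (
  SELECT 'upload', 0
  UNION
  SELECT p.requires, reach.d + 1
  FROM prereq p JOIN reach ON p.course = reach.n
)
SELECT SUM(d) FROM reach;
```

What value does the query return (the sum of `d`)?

4

Base: (upload, d=0).
Iteration 1: edges from {upload} -> (lint, d=1), (tag, d=1).
Iteration 2: edges from {lint,tag} -> (package, d=2).
Iteration 3: no outgoing edges from {package}; recursion stops.
SUM(d) = 0 + 1 + 1 + 2 = 4.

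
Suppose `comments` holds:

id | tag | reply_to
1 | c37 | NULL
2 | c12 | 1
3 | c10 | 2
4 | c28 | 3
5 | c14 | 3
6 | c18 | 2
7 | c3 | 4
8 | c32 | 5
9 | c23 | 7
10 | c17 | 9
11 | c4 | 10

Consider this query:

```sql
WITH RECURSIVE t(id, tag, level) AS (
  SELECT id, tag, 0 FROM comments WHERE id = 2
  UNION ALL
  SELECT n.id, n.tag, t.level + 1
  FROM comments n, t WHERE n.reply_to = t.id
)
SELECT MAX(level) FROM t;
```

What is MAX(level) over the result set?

Base: id=2 (c12) at level 0.
Iteration 1: rows with reply_to in {2} -> c10 (id 3, level 1), c18 (id 6, level 1).
Iteration 2: rows with reply_to in {3,6} -> c28 (id 4, level 2), c14 (id 5, level 2).
Iteration 3: rows with reply_to in {4,5} -> c3 (id 7, level 3), c32 (id 8, level 3).
Iteration 4: rows with reply_to in {7,8} -> c23 (id 9, level 4).
Iteration 5: rows with reply_to in {9} -> c17 (id 10, level 5).
Iteration 6: rows with reply_to in {10} -> c4 (id 11, level 6).
Iteration 7: no rows with reply_to in {11}; recursion stops.
level values: 0, 1, 1, 2, 2, 3, 3, 4, 5, 6; the maximum is 6.

6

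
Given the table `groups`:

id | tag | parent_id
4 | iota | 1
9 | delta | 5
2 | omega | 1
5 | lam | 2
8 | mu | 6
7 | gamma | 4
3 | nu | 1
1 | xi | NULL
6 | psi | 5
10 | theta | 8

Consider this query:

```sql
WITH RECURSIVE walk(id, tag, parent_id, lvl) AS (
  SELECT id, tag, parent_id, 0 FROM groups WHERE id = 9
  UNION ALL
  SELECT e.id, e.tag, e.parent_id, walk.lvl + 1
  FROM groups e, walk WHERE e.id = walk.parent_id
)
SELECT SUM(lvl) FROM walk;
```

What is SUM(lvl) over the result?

Base: id=9 (delta), parent_id=5, lvl 0.
Iteration 1: join on id=5 -> lam (id 5, parent_id=2, lvl 1).
Iteration 2: join on id=2 -> omega (id 2, parent_id=1, lvl 2).
Iteration 3: join on id=1 -> xi (id 1, parent_id=NULL, lvl 3).
Iteration 4: parent_id is NULL; no match; recursion stops.
SUM(lvl) = 0 + 1 + 2 + 3 = 6.

6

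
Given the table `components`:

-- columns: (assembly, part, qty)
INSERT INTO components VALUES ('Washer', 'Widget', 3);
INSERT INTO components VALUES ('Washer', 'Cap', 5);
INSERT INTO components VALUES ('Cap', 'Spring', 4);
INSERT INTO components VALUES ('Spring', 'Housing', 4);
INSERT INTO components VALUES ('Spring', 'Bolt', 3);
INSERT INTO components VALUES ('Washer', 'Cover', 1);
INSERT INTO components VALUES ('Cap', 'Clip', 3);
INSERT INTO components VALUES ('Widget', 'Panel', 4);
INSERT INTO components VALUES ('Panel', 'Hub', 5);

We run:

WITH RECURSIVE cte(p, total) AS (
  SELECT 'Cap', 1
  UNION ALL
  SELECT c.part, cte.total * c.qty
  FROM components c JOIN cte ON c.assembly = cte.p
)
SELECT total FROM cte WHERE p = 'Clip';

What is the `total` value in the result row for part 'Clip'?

Base: (Cap, total=1).
Iteration 1: components of {Cap} -> Clip = 1*3 = 3, Spring = 1*4 = 4.
Iteration 2: components of {Clip,Spring} -> Bolt = 4*3 = 12, Housing = 4*4 = 16.
Iteration 3: no further components; recursion stops.

3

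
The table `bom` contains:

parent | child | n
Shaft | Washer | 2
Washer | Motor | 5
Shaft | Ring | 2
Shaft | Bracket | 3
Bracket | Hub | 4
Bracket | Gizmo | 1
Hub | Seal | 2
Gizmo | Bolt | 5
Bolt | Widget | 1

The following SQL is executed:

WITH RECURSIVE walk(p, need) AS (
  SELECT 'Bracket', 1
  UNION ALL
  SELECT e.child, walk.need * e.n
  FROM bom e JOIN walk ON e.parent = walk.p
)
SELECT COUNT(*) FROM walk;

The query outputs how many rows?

6

Base: (Bracket, need=1).
Iteration 1: components of {Bracket} -> Gizmo = 1*1 = 1, Hub = 1*4 = 4.
Iteration 2: components of {Gizmo,Hub} -> Bolt = 1*5 = 5, Seal = 4*2 = 8.
Iteration 3: components of {Bolt,Seal} -> Widget = 5*1 = 5.
Iteration 4: no further components; recursion stops.
Total rows emitted: 6.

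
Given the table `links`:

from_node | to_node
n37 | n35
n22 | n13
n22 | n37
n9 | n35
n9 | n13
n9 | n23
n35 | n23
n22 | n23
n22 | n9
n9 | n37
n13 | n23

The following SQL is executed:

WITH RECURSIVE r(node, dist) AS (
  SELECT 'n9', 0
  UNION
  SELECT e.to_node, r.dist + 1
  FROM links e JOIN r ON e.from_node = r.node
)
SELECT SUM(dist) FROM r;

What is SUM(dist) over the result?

Base: (n9, dist=0).
Iteration 1: edges from {n9} -> (n13, dist=1), (n23, dist=1), (n35, dist=1), (n37, dist=1).
Iteration 2: edges from {n13,n23,n35,n37} -> (n23, dist=2), (n35, dist=2). [UNION drops 1 duplicate row(s)]
Iteration 3: edges from {n23,n35} -> (n23, dist=3).
Iteration 4: no outgoing edges from {n23}; recursion stops.
SUM(dist) = 0 + 1 + 1 + 1 + 1 + 2 + 2 + 3 = 11.

11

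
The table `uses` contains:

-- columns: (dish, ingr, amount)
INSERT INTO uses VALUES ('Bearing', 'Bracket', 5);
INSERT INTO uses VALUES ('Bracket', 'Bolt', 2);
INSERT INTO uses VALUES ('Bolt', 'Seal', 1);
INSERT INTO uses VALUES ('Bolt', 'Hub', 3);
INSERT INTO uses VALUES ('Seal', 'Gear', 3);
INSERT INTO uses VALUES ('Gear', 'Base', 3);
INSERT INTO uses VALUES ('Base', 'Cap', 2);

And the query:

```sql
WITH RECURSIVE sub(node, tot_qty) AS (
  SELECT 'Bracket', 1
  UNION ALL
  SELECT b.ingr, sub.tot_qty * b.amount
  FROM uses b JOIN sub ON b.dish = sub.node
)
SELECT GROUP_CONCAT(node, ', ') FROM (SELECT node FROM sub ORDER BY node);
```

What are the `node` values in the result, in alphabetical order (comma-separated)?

Base, Bolt, Bracket, Cap, Gear, Hub, Seal

Base: (Bracket, tot_qty=1).
Iteration 1: components of {Bracket} -> Bolt = 1*2 = 2.
Iteration 2: components of {Bolt} -> Hub = 2*3 = 6, Seal = 2*1 = 2.
Iteration 3: components of {Hub,Seal} -> Gear = 2*3 = 6.
Iteration 4: components of {Gear} -> Base = 6*3 = 18.
Iteration 5: components of {Base} -> Cap = 18*2 = 36.
Iteration 6: no further components; recursion stops.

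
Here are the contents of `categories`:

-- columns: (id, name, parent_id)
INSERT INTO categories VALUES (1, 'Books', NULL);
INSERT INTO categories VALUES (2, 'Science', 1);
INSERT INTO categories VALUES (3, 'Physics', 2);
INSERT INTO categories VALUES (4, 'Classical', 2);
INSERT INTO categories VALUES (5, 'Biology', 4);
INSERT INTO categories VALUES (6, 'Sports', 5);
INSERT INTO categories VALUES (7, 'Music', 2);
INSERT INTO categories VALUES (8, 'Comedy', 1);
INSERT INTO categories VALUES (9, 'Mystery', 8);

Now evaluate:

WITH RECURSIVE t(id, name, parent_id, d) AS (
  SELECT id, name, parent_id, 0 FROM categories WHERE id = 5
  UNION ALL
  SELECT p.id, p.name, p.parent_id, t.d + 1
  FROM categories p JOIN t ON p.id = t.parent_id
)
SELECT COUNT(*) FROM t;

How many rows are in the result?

Base: id=5 (Biology), parent_id=4, d 0.
Iteration 1: join on id=4 -> Classical (id 4, parent_id=2, d 1).
Iteration 2: join on id=2 -> Science (id 2, parent_id=1, d 2).
Iteration 3: join on id=1 -> Books (id 1, parent_id=NULL, d 3).
Iteration 4: parent_id is NULL; no match; recursion stops.
Total rows emitted: 4.

4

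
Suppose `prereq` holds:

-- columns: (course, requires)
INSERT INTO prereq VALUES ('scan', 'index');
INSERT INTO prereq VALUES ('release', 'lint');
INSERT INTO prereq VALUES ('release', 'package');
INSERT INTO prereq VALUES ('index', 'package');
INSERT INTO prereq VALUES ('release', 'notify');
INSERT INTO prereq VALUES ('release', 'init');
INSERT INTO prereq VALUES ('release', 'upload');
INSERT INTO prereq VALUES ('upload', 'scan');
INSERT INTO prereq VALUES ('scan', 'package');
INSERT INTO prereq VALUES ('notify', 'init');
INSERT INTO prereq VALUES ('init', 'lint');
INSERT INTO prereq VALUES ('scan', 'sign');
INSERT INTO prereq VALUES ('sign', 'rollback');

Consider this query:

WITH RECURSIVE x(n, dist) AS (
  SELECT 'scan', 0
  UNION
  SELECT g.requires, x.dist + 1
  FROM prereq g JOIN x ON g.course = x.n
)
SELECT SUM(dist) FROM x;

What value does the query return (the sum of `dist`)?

7

Base: (scan, dist=0).
Iteration 1: edges from {scan} -> (index, dist=1), (package, dist=1), (sign, dist=1).
Iteration 2: edges from {index,package,sign} -> (package, dist=2), (rollback, dist=2).
Iteration 3: no outgoing edges from {package,rollback}; recursion stops.
SUM(dist) = 0 + 1 + 1 + 1 + 2 + 2 = 7.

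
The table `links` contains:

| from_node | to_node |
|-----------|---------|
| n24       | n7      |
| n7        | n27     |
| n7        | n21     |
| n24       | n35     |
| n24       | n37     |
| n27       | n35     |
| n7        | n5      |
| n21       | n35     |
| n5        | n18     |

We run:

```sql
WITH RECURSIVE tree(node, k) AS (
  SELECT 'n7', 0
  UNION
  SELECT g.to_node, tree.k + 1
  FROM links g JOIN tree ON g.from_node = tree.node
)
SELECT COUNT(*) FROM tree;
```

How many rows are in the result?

6

Base: (n7, k=0).
Iteration 1: edges from {n7} -> (n21, k=1), (n27, k=1), (n5, k=1).
Iteration 2: edges from {n21,n27,n5} -> (n18, k=2), (n35, k=2). [UNION drops 1 duplicate row(s)]
Iteration 3: no outgoing edges from {n18,n35}; recursion stops.
Total rows emitted: 6.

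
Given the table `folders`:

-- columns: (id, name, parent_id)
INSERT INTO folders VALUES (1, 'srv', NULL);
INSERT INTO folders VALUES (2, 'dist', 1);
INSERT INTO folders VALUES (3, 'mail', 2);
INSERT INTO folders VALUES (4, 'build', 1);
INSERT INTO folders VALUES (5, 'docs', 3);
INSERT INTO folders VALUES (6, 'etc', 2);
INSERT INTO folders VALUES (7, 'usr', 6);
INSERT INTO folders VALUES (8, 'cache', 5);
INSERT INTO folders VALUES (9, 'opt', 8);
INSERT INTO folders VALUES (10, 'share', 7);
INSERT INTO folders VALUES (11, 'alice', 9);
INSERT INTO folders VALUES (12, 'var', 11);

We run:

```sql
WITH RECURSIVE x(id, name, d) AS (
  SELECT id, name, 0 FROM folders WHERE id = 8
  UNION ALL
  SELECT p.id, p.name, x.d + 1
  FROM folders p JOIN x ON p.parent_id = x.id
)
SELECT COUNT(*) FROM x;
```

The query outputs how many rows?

Base: id=8 (cache) at d 0.
Iteration 1: rows with parent_id in {8} -> opt (id 9, d 1).
Iteration 2: rows with parent_id in {9} -> alice (id 11, d 2).
Iteration 3: rows with parent_id in {11} -> var (id 12, d 3).
Iteration 4: no rows with parent_id in {12}; recursion stops.
Total rows emitted: 4.

4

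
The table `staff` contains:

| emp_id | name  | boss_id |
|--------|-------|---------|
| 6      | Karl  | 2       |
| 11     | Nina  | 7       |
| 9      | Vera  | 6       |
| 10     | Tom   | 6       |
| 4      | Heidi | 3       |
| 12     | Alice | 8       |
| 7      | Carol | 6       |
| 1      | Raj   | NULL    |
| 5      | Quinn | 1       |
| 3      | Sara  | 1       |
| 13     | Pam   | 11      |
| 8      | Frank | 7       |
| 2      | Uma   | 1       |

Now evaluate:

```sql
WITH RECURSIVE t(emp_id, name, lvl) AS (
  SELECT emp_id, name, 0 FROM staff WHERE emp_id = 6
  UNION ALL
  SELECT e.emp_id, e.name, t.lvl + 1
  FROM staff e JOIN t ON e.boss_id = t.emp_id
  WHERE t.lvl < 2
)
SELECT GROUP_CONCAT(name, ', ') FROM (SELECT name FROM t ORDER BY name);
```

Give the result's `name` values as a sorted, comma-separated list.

Base: emp_id=6 (Karl) at lvl 0.
Iteration 1: rows with boss_id in {6} -> Carol (id 7, lvl 1), Vera (id 9, lvl 1), Tom (id 10, lvl 1).
Iteration 2: rows with boss_id in {7,9,10} -> Frank (id 8, lvl 2), Nina (id 11, lvl 2).
Iteration 3: lvl < 2 fails for all current rows; recursion stops.

Carol, Frank, Karl, Nina, Tom, Vera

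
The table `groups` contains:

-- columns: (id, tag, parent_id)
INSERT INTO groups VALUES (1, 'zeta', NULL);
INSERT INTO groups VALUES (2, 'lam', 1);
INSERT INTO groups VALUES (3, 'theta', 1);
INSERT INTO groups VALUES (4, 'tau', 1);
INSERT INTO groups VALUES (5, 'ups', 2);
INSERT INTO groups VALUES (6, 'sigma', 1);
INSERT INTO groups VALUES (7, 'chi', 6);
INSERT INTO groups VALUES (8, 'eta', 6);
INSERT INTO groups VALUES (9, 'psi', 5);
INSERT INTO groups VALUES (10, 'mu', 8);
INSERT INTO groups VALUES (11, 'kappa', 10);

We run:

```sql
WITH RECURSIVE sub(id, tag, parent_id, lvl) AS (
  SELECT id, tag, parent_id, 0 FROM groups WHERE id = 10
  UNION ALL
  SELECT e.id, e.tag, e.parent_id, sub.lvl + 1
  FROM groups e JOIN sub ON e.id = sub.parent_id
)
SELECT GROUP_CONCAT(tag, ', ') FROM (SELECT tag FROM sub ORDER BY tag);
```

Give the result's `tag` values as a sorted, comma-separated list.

eta, mu, sigma, zeta

Base: id=10 (mu), parent_id=8, lvl 0.
Iteration 1: join on id=8 -> eta (id 8, parent_id=6, lvl 1).
Iteration 2: join on id=6 -> sigma (id 6, parent_id=1, lvl 2).
Iteration 3: join on id=1 -> zeta (id 1, parent_id=NULL, lvl 3).
Iteration 4: parent_id is NULL; no match; recursion stops.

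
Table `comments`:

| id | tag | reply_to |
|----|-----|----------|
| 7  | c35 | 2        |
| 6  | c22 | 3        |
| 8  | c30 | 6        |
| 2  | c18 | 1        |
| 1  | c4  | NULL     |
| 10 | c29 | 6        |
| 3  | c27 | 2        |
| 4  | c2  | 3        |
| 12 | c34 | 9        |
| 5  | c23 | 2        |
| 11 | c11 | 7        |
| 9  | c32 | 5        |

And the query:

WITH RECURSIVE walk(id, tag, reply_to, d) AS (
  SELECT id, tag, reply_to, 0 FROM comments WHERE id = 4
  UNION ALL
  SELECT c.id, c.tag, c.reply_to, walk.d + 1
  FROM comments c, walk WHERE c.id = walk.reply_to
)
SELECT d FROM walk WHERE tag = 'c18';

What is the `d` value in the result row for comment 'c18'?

Base: id=4 (c2), reply_to=3, d 0.
Iteration 1: join on id=3 -> c27 (id 3, reply_to=2, d 1).
Iteration 2: join on id=2 -> c18 (id 2, reply_to=1, d 2).
Iteration 3: join on id=1 -> c4 (id 1, reply_to=NULL, d 3).
Iteration 4: reply_to is NULL; no match; recursion stops.

2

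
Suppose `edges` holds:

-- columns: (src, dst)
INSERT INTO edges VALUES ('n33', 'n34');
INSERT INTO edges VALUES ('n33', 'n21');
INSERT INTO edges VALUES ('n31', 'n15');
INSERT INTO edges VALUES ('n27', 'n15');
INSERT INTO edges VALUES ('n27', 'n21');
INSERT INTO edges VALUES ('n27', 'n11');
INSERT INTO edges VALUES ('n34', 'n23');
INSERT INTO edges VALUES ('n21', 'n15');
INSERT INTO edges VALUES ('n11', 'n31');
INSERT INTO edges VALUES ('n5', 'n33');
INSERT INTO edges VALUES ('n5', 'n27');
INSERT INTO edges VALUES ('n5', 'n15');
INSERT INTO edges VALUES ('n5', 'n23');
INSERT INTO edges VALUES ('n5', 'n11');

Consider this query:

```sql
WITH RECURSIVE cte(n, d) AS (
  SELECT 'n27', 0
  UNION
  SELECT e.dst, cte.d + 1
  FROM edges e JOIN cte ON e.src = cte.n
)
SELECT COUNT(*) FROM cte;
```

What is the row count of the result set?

Base: (n27, d=0).
Iteration 1: edges from {n27} -> (n11, d=1), (n15, d=1), (n21, d=1).
Iteration 2: edges from {n11,n15,n21} -> (n15, d=2), (n31, d=2).
Iteration 3: edges from {n15,n31} -> (n15, d=3).
Iteration 4: no outgoing edges from {n15}; recursion stops.
Total rows emitted: 7.

7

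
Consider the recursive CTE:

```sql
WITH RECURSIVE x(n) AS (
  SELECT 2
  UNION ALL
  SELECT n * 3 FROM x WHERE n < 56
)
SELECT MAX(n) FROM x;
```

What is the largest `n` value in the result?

Base: n=2.
Iteration 1: 2 < 56 holds -> n = 2 * 3 = 6.
Iteration 2: 6 < 56 holds -> n = 6 * 3 = 18.
Iteration 3: 18 < 56 holds -> n = 18 * 3 = 54.
Iteration 4: 54 < 56 holds -> n = 54 * 3 = 162.
Iteration 5: 162 < 56 fails; recursion stops.
n values: 2, 6, 18, 54, 162; the maximum is 162.

162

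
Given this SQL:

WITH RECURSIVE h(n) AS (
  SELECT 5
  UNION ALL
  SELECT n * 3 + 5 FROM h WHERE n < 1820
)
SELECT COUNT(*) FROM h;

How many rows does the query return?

6

Base: n=5.
Iteration 1: 5 < 1820 holds -> n = 5 * 3 + 5 = 20.
Iteration 2: 20 < 1820 holds -> n = 20 * 3 + 5 = 65.
Iteration 3: 65 < 1820 holds -> n = 65 * 3 + 5 = 200.
Iteration 4: 200 < 1820 holds -> n = 200 * 3 + 5 = 605.
Iteration 5: 605 < 1820 holds -> n = 605 * 3 + 5 = 1820.
Iteration 6: 1820 < 1820 fails; recursion stops.
Total rows emitted: 6.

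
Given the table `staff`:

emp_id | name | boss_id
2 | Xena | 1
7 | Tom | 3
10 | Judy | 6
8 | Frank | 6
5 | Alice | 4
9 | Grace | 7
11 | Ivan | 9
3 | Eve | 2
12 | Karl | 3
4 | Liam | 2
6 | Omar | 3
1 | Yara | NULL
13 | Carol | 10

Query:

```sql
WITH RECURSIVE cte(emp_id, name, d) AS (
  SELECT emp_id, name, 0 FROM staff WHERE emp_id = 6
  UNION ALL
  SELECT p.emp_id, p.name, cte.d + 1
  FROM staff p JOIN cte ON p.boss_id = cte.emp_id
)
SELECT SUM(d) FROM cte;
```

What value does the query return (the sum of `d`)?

4

Base: emp_id=6 (Omar) at d 0.
Iteration 1: rows with boss_id in {6} -> Frank (id 8, d 1), Judy (id 10, d 1).
Iteration 2: rows with boss_id in {8,10} -> Carol (id 13, d 2).
Iteration 3: no rows with boss_id in {13}; recursion stops.
SUM(d) = 0 + 1 + 1 + 2 = 4.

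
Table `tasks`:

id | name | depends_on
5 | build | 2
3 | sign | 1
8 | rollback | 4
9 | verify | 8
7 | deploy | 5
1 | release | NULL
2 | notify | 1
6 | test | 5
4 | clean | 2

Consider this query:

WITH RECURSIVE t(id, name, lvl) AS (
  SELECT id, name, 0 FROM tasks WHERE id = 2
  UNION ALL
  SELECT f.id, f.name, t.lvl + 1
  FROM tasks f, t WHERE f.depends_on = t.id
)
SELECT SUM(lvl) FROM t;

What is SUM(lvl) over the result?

Base: id=2 (notify) at lvl 0.
Iteration 1: rows with depends_on in {2} -> clean (id 4, lvl 1), build (id 5, lvl 1).
Iteration 2: rows with depends_on in {4,5} -> test (id 6, lvl 2), deploy (id 7, lvl 2), rollback (id 8, lvl 2).
Iteration 3: rows with depends_on in {6,7,8} -> verify (id 9, lvl 3).
Iteration 4: no rows with depends_on in {9}; recursion stops.
SUM(lvl) = 0 + 1 + 1 + 2 + 2 + 2 + 3 = 11.

11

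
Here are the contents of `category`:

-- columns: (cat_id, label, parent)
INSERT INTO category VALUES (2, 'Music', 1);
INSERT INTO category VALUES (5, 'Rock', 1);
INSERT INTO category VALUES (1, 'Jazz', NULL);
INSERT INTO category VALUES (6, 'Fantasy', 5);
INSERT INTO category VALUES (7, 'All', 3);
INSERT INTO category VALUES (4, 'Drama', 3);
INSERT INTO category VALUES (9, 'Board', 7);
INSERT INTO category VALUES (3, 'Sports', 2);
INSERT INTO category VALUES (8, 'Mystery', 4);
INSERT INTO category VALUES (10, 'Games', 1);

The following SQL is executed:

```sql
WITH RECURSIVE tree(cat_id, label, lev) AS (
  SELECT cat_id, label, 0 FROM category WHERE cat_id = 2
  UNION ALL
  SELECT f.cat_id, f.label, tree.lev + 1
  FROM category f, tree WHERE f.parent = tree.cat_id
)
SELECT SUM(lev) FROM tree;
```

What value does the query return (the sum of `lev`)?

Base: cat_id=2 (Music) at lev 0.
Iteration 1: rows with parent in {2} -> Sports (id 3, lev 1).
Iteration 2: rows with parent in {3} -> Drama (id 4, lev 2), All (id 7, lev 2).
Iteration 3: rows with parent in {4,7} -> Mystery (id 8, lev 3), Board (id 9, lev 3).
Iteration 4: no rows with parent in {8,9}; recursion stops.
SUM(lev) = 0 + 1 + 2 + 2 + 3 + 3 = 11.

11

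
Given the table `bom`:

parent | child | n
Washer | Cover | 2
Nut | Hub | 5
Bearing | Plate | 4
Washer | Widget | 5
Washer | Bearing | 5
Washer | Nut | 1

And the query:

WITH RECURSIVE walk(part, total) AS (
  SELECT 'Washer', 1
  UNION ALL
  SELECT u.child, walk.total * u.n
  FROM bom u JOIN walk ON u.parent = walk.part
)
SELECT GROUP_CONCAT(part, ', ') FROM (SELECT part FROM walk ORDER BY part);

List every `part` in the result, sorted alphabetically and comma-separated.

Bearing, Cover, Hub, Nut, Plate, Washer, Widget

Base: (Washer, total=1).
Iteration 1: components of {Washer} -> Bearing = 1*5 = 5, Cover = 1*2 = 2, Nut = 1*1 = 1, Widget = 1*5 = 5.
Iteration 2: components of {Bearing,Cover,Nut,Widget} -> Hub = 1*5 = 5, Plate = 5*4 = 20.
Iteration 3: no further components; recursion stops.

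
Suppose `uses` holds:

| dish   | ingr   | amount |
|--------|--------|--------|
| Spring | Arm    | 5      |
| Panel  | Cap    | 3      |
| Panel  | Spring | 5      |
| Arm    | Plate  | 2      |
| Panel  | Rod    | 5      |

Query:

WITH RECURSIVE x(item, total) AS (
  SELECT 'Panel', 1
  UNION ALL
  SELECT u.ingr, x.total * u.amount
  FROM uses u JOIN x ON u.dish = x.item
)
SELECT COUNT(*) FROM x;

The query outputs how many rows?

Base: (Panel, total=1).
Iteration 1: components of {Panel} -> Cap = 1*3 = 3, Rod = 1*5 = 5, Spring = 1*5 = 5.
Iteration 2: components of {Cap,Rod,Spring} -> Arm = 5*5 = 25.
Iteration 3: components of {Arm} -> Plate = 25*2 = 50.
Iteration 4: no further components; recursion stops.
Total rows emitted: 6.

6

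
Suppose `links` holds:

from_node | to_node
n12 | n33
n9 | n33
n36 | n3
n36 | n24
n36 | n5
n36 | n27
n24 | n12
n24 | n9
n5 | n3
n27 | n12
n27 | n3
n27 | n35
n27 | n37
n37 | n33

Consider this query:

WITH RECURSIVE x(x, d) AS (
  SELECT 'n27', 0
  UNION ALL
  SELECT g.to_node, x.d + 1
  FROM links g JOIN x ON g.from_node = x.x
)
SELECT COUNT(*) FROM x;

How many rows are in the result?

7

Base: (n27, d=0).
Iteration 1: edges from {n27} -> (n12, d=1), (n3, d=1), (n35, d=1), (n37, d=1).
Iteration 2: edges from {n12,n3,n35,n37} -> (n33, d=2) x2. [UNION ALL keeps all 2 new rows, including repeats]
Iteration 3: no outgoing edges from {n33}; recursion stops.
Total rows emitted: 7.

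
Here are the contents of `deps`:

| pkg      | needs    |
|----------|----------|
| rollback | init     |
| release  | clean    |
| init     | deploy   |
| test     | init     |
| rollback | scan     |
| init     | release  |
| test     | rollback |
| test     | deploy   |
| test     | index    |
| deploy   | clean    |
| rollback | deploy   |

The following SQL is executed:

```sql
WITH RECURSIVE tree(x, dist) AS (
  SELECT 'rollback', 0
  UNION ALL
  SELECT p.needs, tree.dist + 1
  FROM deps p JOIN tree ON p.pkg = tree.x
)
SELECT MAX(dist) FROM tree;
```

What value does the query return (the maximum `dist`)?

Base: (rollback, dist=0).
Iteration 1: edges from {rollback} -> (deploy, dist=1), (init, dist=1), (scan, dist=1).
Iteration 2: edges from {deploy,init,scan} -> (clean, dist=2), (deploy, dist=2), (release, dist=2).
Iteration 3: edges from {clean,deploy,release} -> (clean, dist=3) x2. [UNION ALL keeps all 2 new rows, including repeats]
Iteration 4: no outgoing edges from {clean}; recursion stops.
dist values: 0, 1, 1, 1, 2, 2, 2, 3, 3; the maximum is 3.

3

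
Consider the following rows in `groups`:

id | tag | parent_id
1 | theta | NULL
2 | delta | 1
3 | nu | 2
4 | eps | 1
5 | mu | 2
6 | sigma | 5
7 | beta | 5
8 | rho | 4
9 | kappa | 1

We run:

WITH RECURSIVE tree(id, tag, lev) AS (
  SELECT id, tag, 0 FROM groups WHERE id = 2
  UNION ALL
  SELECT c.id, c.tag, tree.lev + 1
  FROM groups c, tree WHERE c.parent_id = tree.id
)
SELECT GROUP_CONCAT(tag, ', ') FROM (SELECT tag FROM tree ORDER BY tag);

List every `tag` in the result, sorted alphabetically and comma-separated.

Base: id=2 (delta) at lev 0.
Iteration 1: rows with parent_id in {2} -> nu (id 3, lev 1), mu (id 5, lev 1).
Iteration 2: rows with parent_id in {3,5} -> sigma (id 6, lev 2), beta (id 7, lev 2).
Iteration 3: no rows with parent_id in {6,7}; recursion stops.

beta, delta, mu, nu, sigma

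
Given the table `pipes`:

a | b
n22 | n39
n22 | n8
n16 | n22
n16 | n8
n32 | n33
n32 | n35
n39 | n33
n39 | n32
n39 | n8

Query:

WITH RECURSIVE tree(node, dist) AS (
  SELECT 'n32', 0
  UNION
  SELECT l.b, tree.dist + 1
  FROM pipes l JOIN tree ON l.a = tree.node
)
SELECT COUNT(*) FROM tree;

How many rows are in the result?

3

Base: (n32, dist=0).
Iteration 1: edges from {n32} -> (n33, dist=1), (n35, dist=1).
Iteration 2: no outgoing edges from {n33,n35}; recursion stops.
Total rows emitted: 3.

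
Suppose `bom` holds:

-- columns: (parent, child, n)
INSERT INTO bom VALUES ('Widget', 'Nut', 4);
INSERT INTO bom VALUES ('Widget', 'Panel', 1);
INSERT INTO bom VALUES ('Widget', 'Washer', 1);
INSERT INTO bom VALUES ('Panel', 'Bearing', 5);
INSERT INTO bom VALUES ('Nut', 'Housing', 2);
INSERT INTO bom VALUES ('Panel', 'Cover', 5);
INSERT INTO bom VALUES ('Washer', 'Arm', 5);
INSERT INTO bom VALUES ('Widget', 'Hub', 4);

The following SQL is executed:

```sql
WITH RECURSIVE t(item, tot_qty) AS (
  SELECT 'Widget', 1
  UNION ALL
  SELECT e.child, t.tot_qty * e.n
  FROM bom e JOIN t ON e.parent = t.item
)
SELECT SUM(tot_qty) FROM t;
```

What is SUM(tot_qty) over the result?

Base: (Widget, tot_qty=1).
Iteration 1: components of {Widget} -> Hub = 1*4 = 4, Nut = 1*4 = 4, Panel = 1*1 = 1, Washer = 1*1 = 1.
Iteration 2: components of {Hub,Nut,Panel,Washer} -> Arm = 1*5 = 5, Bearing = 1*5 = 5, Cover = 1*5 = 5, Housing = 4*2 = 8.
Iteration 3: no further components; recursion stops.
SUM(tot_qty) = 1 + 4 + 1 + 1 + 4 + 8 + 5 + 5 + 5 = 34.

34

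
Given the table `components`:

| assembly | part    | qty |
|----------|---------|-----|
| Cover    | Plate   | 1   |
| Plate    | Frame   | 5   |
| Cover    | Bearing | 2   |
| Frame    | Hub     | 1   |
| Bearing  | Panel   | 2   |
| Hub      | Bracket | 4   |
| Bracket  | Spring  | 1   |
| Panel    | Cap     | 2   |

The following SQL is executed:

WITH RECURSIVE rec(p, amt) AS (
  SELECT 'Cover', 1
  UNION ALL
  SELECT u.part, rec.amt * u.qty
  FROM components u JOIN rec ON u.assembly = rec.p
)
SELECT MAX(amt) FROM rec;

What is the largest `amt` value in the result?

20

Base: (Cover, amt=1).
Iteration 1: components of {Cover} -> Bearing = 1*2 = 2, Plate = 1*1 = 1.
Iteration 2: components of {Bearing,Plate} -> Frame = 1*5 = 5, Panel = 2*2 = 4.
Iteration 3: components of {Frame,Panel} -> Cap = 4*2 = 8, Hub = 5*1 = 5.
Iteration 4: components of {Cap,Hub} -> Bracket = 5*4 = 20.
Iteration 5: components of {Bracket} -> Spring = 20*1 = 20.
Iteration 6: no further components; recursion stops.
amt values: 1, 1, 2, 5, 4, 5, 8, 20, 20; the maximum is 20.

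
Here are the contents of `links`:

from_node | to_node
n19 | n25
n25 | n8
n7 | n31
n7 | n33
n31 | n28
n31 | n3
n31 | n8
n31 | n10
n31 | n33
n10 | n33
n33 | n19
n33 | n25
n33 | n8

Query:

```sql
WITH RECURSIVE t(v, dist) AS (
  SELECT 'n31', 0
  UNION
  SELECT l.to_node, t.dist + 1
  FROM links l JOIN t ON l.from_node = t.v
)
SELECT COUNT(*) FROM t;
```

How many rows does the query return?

16

Base: (n31, dist=0).
Iteration 1: edges from {n31} -> (n10, dist=1), (n28, dist=1), (n3, dist=1), (n33, dist=1), (n8, dist=1).
Iteration 2: edges from {n10,n28,n3,n33,n8} -> (n19, dist=2), (n25, dist=2), (n33, dist=2), (n8, dist=2).
Iteration 3: edges from {n19,n25,n33,n8} -> (n19, dist=3), (n25, dist=3), (n8, dist=3). [UNION drops 2 duplicate row(s)]
Iteration 4: edges from {n19,n25,n8} -> (n25, dist=4), (n8, dist=4).
Iteration 5: edges from {n25,n8} -> (n8, dist=5).
Iteration 6: no outgoing edges from {n8}; recursion stops.
Total rows emitted: 16.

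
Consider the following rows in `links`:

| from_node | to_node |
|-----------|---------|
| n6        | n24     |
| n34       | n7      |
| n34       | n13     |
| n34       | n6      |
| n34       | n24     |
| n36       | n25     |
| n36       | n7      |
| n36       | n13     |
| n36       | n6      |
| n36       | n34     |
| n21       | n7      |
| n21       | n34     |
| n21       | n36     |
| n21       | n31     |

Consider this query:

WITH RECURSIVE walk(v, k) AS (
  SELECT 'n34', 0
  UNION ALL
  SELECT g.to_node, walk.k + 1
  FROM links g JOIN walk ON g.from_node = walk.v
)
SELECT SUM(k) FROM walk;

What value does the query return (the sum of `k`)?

6

Base: (n34, k=0).
Iteration 1: edges from {n34} -> (n13, k=1), (n24, k=1), (n6, k=1), (n7, k=1).
Iteration 2: edges from {n13,n24,n6,n7} -> (n24, k=2).
Iteration 3: no outgoing edges from {n24}; recursion stops.
SUM(k) = 0 + 1 + 1 + 1 + 1 + 2 = 6.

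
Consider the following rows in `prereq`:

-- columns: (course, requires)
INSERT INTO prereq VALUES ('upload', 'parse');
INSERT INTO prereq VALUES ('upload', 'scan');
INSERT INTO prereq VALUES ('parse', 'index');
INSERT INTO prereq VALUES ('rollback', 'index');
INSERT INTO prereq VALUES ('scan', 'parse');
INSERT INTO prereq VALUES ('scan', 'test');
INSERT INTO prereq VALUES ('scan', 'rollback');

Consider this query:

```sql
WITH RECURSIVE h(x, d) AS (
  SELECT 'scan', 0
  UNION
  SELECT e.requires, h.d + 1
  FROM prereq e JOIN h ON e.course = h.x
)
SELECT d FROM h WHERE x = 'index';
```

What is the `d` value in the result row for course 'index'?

2

Base: (scan, d=0).
Iteration 1: edges from {scan} -> (parse, d=1), (rollback, d=1), (test, d=1).
Iteration 2: edges from {parse,rollback,test} -> (index, d=2). [UNION drops 1 duplicate row(s)]
Iteration 3: no outgoing edges from {index}; recursion stops.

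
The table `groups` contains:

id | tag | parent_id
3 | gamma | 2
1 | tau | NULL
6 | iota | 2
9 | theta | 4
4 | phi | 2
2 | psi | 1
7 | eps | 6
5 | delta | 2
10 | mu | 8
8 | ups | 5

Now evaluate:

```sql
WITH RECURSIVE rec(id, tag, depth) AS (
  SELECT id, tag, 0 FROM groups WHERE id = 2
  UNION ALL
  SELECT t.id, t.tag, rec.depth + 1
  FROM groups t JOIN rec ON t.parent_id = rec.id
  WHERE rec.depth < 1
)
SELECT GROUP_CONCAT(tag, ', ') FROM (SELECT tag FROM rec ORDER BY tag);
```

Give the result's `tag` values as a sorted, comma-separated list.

delta, gamma, iota, phi, psi

Base: id=2 (psi) at depth 0.
Iteration 1: rows with parent_id in {2} -> gamma (id 3, depth 1), phi (id 4, depth 1), delta (id 5, depth 1), iota (id 6, depth 1).
Iteration 2: depth < 1 fails for all current rows; recursion stops.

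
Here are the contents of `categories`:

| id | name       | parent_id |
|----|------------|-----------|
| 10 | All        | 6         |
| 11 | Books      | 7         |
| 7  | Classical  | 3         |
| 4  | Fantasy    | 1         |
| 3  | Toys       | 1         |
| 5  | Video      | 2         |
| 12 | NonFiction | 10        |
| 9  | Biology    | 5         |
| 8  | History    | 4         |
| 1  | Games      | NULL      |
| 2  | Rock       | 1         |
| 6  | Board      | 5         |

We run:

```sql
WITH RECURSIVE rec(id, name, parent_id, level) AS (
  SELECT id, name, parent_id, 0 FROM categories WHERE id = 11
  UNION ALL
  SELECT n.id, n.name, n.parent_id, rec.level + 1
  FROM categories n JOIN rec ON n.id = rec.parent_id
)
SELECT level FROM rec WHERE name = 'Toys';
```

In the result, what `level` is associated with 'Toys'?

2

Base: id=11 (Books), parent_id=7, level 0.
Iteration 1: join on id=7 -> Classical (id 7, parent_id=3, level 1).
Iteration 2: join on id=3 -> Toys (id 3, parent_id=1, level 2).
Iteration 3: join on id=1 -> Games (id 1, parent_id=NULL, level 3).
Iteration 4: parent_id is NULL; no match; recursion stops.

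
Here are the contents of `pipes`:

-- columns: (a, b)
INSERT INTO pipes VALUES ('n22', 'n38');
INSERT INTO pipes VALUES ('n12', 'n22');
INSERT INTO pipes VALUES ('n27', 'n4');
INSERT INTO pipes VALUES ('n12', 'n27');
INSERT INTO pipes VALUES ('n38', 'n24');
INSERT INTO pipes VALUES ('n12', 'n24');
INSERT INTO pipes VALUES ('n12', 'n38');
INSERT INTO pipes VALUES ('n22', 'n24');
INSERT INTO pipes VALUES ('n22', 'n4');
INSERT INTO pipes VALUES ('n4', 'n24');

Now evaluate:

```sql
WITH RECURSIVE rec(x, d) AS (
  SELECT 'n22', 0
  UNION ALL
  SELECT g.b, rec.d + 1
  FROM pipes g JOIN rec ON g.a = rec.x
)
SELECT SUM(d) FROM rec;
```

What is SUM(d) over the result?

Base: (n22, d=0).
Iteration 1: edges from {n22} -> (n24, d=1), (n38, d=1), (n4, d=1).
Iteration 2: edges from {n24,n38,n4} -> (n24, d=2) x2. [UNION ALL keeps all 2 new rows, including repeats]
Iteration 3: no outgoing edges from {n24}; recursion stops.
SUM(d) = 0 + 1 + 1 + 1 + 2 + 2 = 7.

7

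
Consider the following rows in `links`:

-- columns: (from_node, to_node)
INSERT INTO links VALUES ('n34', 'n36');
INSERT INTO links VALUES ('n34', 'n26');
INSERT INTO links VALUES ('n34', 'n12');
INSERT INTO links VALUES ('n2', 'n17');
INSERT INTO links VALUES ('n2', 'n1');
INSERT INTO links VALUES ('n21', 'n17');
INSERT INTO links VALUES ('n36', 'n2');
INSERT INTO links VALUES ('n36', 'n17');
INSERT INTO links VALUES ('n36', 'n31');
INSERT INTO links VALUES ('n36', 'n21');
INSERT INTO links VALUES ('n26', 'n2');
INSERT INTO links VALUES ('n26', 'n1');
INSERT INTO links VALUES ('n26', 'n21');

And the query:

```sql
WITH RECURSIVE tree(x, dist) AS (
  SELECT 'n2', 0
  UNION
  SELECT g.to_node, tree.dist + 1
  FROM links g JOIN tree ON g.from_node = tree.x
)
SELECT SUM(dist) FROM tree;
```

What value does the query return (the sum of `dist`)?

Base: (n2, dist=0).
Iteration 1: edges from {n2} -> (n1, dist=1), (n17, dist=1).
Iteration 2: no outgoing edges from {n1,n17}; recursion stops.
SUM(dist) = 0 + 1 + 1 = 2.

2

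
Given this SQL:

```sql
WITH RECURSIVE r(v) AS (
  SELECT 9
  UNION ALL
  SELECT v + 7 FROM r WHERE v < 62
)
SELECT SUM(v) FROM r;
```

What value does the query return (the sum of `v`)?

333

Base: v=9.
Iteration 1: 9 < 62 holds -> v = 9 + 7 = 16.
Iteration 2: 16 < 62 holds -> v = 16 + 7 = 23.
Iteration 3: 23 < 62 holds -> v = 23 + 7 = 30.
Iteration 4: 30 < 62 holds -> v = 30 + 7 = 37.
Iteration 5: 37 < 62 holds -> v = 37 + 7 = 44.
Iteration 6: 44 < 62 holds -> v = 44 + 7 = 51.
Iteration 7: 51 < 62 holds -> v = 51 + 7 = 58.
Iteration 8: 58 < 62 holds -> v = 58 + 7 = 65.
Iteration 9: 65 < 62 fails; recursion stops.
SUM(v) = 9 + 16 + 23 + 30 + 37 + 44 + 51 + 58 + 65 = 333.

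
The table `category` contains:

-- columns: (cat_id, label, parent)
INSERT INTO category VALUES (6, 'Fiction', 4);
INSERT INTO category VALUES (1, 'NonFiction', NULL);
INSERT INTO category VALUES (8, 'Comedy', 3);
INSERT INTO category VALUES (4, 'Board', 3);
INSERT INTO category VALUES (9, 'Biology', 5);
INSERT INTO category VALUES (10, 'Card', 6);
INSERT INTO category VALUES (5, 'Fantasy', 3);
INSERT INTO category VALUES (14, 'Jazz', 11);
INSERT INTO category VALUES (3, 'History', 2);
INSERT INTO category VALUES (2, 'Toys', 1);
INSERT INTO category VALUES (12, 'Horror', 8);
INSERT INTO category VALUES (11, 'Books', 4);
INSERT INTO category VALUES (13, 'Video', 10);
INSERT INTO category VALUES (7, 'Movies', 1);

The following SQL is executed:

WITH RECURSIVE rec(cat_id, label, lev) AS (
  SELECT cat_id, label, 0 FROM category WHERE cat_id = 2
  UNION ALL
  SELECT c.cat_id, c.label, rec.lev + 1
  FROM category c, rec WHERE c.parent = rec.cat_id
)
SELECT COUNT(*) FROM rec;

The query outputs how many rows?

12

Base: cat_id=2 (Toys) at lev 0.
Iteration 1: rows with parent in {2} -> History (id 3, lev 1).
Iteration 2: rows with parent in {3} -> Board (id 4, lev 2), Fantasy (id 5, lev 2), Comedy (id 8, lev 2).
Iteration 3: rows with parent in {4,5,8} -> Fiction (id 6, lev 3), Biology (id 9, lev 3), Books (id 11, lev 3), Horror (id 12, lev 3).
Iteration 4: rows with parent in {6,9,11,12} -> Card (id 10, lev 4), Jazz (id 14, lev 4).
Iteration 5: rows with parent in {10,14} -> Video (id 13, lev 5).
Iteration 6: no rows with parent in {13}; recursion stops.
Total rows emitted: 12.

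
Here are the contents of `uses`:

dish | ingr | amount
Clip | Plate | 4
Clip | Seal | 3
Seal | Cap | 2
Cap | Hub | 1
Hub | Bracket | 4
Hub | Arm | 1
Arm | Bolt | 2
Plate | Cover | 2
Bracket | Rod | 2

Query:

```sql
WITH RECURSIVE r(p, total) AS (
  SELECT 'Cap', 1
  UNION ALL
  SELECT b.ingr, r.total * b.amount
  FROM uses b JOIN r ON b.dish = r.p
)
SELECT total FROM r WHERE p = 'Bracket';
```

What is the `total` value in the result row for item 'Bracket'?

Base: (Cap, total=1).
Iteration 1: components of {Cap} -> Hub = 1*1 = 1.
Iteration 2: components of {Hub} -> Arm = 1*1 = 1, Bracket = 1*4 = 4.
Iteration 3: components of {Arm,Bracket} -> Bolt = 1*2 = 2, Rod = 4*2 = 8.
Iteration 4: no further components; recursion stops.

4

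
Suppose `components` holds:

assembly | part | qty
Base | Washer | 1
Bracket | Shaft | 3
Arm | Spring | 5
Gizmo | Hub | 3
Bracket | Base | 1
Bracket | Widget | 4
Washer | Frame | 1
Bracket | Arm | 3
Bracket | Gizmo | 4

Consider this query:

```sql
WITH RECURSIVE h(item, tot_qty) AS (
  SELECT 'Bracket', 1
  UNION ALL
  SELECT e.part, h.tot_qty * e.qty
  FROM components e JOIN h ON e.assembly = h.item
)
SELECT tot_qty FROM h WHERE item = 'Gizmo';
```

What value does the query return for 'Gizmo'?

4

Base: (Bracket, tot_qty=1).
Iteration 1: components of {Bracket} -> Arm = 1*3 = 3, Base = 1*1 = 1, Gizmo = 1*4 = 4, Shaft = 1*3 = 3, Widget = 1*4 = 4.
Iteration 2: components of {Arm,Base,Gizmo,Shaft,Widget} -> Hub = 4*3 = 12, Spring = 3*5 = 15, Washer = 1*1 = 1.
Iteration 3: components of {Hub,Spring,Washer} -> Frame = 1*1 = 1.
Iteration 4: no further components; recursion stops.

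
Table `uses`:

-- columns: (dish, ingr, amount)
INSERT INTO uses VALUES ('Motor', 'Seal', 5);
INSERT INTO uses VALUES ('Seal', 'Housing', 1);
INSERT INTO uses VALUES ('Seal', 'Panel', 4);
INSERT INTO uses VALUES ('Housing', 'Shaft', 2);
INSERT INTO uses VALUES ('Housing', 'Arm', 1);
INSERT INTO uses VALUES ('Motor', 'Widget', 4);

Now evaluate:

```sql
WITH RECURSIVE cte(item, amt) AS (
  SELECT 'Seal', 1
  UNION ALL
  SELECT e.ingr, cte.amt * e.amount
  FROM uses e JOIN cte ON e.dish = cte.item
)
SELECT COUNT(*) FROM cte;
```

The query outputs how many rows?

5

Base: (Seal, amt=1).
Iteration 1: components of {Seal} -> Housing = 1*1 = 1, Panel = 1*4 = 4.
Iteration 2: components of {Housing,Panel} -> Arm = 1*1 = 1, Shaft = 1*2 = 2.
Iteration 3: no further components; recursion stops.
Total rows emitted: 5.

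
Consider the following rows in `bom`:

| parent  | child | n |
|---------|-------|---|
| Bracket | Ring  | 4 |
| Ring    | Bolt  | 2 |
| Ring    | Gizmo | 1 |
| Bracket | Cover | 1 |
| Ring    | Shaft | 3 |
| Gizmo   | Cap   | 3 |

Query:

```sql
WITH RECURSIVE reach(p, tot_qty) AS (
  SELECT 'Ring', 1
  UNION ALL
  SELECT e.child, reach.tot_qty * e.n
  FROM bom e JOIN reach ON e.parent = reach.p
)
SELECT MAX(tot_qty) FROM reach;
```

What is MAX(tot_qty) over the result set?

3

Base: (Ring, tot_qty=1).
Iteration 1: components of {Ring} -> Bolt = 1*2 = 2, Gizmo = 1*1 = 1, Shaft = 1*3 = 3.
Iteration 2: components of {Bolt,Gizmo,Shaft} -> Cap = 1*3 = 3.
Iteration 3: no further components; recursion stops.
tot_qty values: 1, 2, 1, 3, 3; the maximum is 3.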